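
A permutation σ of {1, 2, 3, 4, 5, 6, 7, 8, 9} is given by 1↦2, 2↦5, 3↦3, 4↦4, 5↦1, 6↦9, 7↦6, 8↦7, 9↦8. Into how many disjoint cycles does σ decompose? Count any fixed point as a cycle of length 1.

Cycle decomposition: (1 2 5) (3) (4) (6 9 8 7).
4 cycles.

4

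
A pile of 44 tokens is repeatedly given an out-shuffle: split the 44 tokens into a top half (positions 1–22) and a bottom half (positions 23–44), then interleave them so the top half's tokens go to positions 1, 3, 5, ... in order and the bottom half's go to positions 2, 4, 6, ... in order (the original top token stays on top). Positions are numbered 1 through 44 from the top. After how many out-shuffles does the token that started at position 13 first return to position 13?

Follow position 13 under repeated out-shuffles:
13 → 25 → 6 → 11 → 21 → 41 → 38 → 32 → 20 → 39 → 34 → 24 → 4 → 7 → 13
It first returns after 14 out-shuffles.

14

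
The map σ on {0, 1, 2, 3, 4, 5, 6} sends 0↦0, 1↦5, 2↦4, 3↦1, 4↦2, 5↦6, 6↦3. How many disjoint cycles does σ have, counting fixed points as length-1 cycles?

Cycle decomposition: (0) (1 5 6 3) (2 4).
3 cycles.

3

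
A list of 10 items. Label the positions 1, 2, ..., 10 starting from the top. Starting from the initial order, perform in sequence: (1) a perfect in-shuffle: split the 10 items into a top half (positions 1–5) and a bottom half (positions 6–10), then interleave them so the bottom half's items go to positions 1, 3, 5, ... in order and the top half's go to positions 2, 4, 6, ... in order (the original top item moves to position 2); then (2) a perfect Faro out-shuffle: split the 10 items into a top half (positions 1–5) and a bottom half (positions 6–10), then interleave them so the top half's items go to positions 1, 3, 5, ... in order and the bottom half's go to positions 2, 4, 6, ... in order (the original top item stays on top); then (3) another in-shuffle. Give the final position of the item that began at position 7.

Track the item from position 7 forward through each operation:
  after op 1 (in-shuffle): 7 → 3
  after op 2 (out-shuffle): 3 → 5
  after op 3 (in-shuffle): 5 → 10

10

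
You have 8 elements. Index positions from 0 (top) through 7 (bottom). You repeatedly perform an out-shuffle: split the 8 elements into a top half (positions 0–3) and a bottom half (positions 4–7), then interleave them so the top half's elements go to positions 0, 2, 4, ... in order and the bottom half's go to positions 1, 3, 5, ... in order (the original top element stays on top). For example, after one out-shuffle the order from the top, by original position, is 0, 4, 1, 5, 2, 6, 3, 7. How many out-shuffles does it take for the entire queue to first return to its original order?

3

The out-shuffle permutes the 8 positions with cycle lengths [1, 1, 3, 3].
Every element is home exactly when every cycle has completed a whole number of laps, i.e. after lcm(1, 3) = 3 out-shuffles.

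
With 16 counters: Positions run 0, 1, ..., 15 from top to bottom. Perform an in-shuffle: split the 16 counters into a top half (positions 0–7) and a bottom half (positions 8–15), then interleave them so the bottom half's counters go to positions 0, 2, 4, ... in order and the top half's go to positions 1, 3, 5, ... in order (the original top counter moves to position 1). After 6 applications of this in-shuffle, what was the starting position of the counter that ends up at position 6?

10

Work backwards from position 6, undoing one in-shuffle at a time:
6 ← 11 ← 5 ← 2 ← 9 ← 4 ← 10
So the counter now at position 6 started at position 10.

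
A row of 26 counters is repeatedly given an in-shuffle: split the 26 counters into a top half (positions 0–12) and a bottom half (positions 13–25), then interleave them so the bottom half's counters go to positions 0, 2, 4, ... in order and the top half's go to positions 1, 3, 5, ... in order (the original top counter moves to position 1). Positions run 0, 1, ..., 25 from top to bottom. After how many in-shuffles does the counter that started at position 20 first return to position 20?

6

Follow position 20 under repeated in-shuffles:
20 → 14 → 2 → 5 → 11 → 23 → 20
It first returns after 6 in-shuffles.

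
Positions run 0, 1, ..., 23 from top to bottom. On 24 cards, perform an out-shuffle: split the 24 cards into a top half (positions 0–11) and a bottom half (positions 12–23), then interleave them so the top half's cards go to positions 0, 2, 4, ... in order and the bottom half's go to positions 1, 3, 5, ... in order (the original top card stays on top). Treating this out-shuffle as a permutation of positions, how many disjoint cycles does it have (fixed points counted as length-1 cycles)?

4

Trace each unvisited position around until it returns:
(0) (1 2 4 8 16 9 ... len 11) (5 10 20 17 11 22 ... len 11) (23)
4 cycles in total.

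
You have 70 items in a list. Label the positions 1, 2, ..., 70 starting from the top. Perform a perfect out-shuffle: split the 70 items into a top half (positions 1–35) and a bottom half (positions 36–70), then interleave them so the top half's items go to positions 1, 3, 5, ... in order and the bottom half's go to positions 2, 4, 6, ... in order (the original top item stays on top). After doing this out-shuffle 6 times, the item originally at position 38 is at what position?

23

Track the item's position through each out-shuffle:
38 → 6 → 11 → 21 → 41 → 12 → 23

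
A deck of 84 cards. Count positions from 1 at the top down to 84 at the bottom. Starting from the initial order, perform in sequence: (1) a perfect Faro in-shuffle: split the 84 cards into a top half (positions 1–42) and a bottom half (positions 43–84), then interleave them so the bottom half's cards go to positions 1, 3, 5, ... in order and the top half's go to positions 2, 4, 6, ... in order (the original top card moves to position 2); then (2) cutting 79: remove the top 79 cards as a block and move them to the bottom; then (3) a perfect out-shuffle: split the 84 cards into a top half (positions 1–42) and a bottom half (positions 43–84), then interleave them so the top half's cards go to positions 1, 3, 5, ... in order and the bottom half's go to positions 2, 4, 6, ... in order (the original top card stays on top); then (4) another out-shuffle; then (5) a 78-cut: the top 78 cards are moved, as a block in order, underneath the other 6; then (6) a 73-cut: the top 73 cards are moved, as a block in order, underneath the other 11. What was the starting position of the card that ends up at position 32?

63

Undo the operations in reverse order, starting from position 32:
  undo op 6 (cut 73): 32 ← 21
  undo op 5 (cut 78): 21 ← 15
  undo op 4 (out-shuffle, from top half): 15 ← 8
  undo op 3 (out-shuffle, from bottom half): 8 ← 46
  undo op 2 (cut 79): 46 ← 41
  undo op 1 (in-shuffle, from bottom half): 41 ← 63
So the card at position 32 came from original position 63.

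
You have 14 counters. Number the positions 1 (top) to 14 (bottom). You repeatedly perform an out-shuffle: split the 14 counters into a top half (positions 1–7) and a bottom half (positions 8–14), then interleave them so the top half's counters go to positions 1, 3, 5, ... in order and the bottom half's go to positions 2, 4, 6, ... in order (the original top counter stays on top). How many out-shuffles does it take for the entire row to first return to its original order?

12

The out-shuffle permutes the 14 positions with cycle lengths [1, 1, 12].
Every counter is home exactly when every cycle has completed a whole number of laps, i.e. after lcm(1, 12) = 12 out-shuffles.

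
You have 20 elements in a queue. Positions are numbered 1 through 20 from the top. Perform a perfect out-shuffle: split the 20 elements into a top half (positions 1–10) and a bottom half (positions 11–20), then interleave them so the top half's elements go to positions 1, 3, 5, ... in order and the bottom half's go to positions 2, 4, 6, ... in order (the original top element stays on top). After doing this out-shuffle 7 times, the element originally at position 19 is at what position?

Track the element's position through each out-shuffle:
19 → 18 → 16 → 12 → 4 → 7 → 13 → 6

6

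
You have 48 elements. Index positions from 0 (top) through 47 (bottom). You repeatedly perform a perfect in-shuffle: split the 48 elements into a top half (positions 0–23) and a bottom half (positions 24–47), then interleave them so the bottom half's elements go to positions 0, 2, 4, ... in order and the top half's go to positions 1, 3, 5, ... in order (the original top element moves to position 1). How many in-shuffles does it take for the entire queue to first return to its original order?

The in-shuffle permutes the 48 positions with cycle lengths [3, 3, 21, 21].
Every element is home exactly when every cycle has completed a whole number of laps, i.e. after lcm(3, 21) = 21 in-shuffles.

21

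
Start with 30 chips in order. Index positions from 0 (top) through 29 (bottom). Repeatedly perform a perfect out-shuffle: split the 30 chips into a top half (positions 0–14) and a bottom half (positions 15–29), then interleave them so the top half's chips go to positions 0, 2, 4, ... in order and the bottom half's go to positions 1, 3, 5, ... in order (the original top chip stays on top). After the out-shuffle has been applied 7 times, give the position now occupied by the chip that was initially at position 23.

15

Track the chip's position through each out-shuffle:
23 → 17 → 5 → 10 → 20 → 11 → 22 → 15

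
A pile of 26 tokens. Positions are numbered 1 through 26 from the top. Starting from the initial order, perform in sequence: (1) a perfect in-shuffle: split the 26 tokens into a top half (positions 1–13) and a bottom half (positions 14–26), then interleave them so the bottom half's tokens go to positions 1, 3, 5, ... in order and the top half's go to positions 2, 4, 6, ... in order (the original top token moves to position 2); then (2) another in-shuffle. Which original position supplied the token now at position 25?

Undo the operations in reverse order, starting from position 25:
  undo op 2 (in-shuffle, from bottom half): 25 ← 26
  undo op 1 (in-shuffle, from top half): 26 ← 13
So the token at position 25 came from original position 13.

13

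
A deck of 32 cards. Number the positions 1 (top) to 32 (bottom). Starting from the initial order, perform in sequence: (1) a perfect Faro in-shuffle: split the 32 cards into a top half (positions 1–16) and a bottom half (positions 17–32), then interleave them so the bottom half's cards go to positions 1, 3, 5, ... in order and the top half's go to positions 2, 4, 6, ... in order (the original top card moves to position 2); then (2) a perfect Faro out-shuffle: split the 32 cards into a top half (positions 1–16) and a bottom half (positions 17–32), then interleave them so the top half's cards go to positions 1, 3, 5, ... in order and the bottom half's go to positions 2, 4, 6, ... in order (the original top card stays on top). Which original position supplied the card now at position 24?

Undo the operations in reverse order, starting from position 24:
  undo op 2 (out-shuffle, from bottom half): 24 ← 28
  undo op 1 (in-shuffle, from top half): 28 ← 14
So the card at position 24 came from original position 14.

14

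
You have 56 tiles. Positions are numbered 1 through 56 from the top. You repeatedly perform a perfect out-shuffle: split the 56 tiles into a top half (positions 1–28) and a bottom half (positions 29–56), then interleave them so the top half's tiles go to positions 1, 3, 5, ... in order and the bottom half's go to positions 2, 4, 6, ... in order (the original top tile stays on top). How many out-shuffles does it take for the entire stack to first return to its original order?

The out-shuffle permutes the 56 positions with cycle lengths [1, 1, 4, 10, 20, 20].
Every tile is home exactly when every cycle has completed a whole number of laps, i.e. after lcm(1, 4, 10, 20) = 20 out-shuffles.

20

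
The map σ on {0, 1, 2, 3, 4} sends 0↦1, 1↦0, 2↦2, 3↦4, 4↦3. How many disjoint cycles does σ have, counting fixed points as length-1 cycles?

3

Cycle decomposition: (0 1) (2) (3 4).
3 cycles.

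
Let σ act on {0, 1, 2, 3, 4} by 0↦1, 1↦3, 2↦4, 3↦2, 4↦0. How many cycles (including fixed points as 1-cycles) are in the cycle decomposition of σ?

1

Cycle decomposition: (0 1 3 2 4).
1 cycle.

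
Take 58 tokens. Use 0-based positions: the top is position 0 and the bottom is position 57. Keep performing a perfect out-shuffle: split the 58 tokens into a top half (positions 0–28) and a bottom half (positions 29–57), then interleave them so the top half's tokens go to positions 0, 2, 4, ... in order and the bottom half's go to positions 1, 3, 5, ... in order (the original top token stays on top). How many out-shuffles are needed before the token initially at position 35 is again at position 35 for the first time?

Follow position 35 under repeated out-shuffles:
35 → 13 → 26 → 52 → 47 → 37 → 17 → 34 → 11 → 22 → 44 → 31 → 5 → 10 → 20 → 40 → 23 → 46 → 35
It first returns after 18 out-shuffles.

18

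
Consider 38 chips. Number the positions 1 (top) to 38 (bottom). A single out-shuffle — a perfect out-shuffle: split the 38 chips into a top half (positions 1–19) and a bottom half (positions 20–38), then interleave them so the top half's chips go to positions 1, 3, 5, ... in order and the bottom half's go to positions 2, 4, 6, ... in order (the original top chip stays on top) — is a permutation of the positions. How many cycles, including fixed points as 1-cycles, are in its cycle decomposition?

3

Trace each unvisited position around until it returns:
(1) (2 3 5 9 17 33 ... len 36) (38)
3 cycles in total.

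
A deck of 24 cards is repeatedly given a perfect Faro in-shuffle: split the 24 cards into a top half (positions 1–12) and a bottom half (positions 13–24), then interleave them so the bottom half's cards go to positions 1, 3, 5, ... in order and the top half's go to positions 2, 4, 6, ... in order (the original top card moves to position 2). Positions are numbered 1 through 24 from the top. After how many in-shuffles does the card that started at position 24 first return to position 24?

20

Follow position 24 under repeated in-shuffles:
24 → 23 → 21 → 17 → 9 → 18 → 11 → 22 → 19 → 13 → 1 → 2 → 4 → 8 → 16 → 7 → 14 → 3 → 6 → 12 → 24
It first returns after 20 in-shuffles.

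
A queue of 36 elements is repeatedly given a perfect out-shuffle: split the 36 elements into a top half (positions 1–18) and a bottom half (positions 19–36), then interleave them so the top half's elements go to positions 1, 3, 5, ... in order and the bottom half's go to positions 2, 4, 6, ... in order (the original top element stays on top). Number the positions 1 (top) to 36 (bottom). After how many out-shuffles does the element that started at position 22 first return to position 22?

4

Follow position 22 under repeated out-shuffles:
22 → 8 → 15 → 29 → 22
It first returns after 4 out-shuffles.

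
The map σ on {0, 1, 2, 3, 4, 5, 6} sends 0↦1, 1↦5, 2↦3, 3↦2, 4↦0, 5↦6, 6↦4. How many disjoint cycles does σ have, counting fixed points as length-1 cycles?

2

Cycle decomposition: (0 1 5 6 4) (2 3).
2 cycles.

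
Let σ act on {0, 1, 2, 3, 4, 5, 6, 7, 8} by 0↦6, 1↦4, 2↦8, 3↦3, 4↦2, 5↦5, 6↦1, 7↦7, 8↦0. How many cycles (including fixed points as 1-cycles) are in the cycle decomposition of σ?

4

Cycle decomposition: (0 6 1 4 2 8) (3) (5) (7).
4 cycles.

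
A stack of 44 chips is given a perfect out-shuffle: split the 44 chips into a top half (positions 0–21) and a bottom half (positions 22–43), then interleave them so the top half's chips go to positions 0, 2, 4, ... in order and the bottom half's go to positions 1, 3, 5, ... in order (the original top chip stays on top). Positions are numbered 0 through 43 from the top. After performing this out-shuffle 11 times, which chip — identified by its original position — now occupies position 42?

35

Work backwards from position 42, undoing one out-shuffle at a time:
42 ← 21 ← 32 ← 16 ← 8 ← 4 ← 2 ← 1 ← 22 ← 11 ← 27 ← 35
So the chip now at position 42 started at position 35.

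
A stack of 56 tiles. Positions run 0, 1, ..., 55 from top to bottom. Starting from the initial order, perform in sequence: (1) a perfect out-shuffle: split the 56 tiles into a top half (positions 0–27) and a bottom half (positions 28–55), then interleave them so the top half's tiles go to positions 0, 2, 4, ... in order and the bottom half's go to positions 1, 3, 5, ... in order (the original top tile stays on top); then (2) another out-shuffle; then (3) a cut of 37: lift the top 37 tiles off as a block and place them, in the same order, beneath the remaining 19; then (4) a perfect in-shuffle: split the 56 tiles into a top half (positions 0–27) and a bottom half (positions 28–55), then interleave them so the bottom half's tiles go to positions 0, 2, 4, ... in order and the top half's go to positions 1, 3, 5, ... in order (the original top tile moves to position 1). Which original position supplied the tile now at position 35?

Undo the operations in reverse order, starting from position 35:
  undo op 4 (in-shuffle, from top half): 35 ← 17
  undo op 3 (cut 37): 17 ← 54
  undo op 2 (out-shuffle, from top half): 54 ← 27
  undo op 1 (out-shuffle, from bottom half): 27 ← 41
So the tile at position 35 came from original position 41.

41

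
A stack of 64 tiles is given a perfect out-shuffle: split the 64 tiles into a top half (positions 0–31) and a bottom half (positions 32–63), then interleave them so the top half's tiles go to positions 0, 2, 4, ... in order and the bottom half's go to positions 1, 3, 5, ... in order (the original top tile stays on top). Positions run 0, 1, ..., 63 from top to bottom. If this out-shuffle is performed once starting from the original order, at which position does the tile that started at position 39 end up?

15

Track the tile's position through each out-shuffle:
39 → 15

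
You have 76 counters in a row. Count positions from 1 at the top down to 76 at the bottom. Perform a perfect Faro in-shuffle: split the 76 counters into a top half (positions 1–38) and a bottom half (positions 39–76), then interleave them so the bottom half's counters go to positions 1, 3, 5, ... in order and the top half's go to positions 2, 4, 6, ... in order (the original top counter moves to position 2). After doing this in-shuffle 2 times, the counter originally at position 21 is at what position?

7

Track the counter's position through each in-shuffle:
21 → 42 → 7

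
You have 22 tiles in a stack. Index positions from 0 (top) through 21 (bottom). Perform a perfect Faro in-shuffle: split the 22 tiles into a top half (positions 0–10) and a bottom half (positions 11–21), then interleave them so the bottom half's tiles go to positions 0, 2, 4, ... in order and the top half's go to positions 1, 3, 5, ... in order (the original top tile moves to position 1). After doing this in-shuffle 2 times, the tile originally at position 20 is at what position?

14

Track the tile's position through each in-shuffle:
20 → 18 → 14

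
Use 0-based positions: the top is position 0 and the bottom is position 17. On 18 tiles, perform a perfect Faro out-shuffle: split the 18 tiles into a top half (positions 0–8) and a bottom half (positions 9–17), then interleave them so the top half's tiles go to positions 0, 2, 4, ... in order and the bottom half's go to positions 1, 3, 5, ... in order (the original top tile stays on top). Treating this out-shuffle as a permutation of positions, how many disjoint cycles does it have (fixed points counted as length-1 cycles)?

4

Trace each unvisited position around until it returns:
(0) (1 2 4 8 16 15 13 9) (3 6 12 7 14 11 5 10) (17)
4 cycles in total.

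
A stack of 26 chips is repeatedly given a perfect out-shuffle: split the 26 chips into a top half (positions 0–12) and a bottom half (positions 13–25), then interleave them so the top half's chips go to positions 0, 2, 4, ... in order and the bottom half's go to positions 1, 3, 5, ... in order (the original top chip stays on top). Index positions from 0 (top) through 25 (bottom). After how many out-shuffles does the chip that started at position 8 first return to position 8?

Follow position 8 under repeated out-shuffles:
8 → 16 → 7 → 14 → 3 → 6 → 12 → 24 → 23 → 21 → 17 → 9 → 18 → 11 → 22 → 19 → 13 → 1 → 2 → 4 → 8
It first returns after 20 out-shuffles.

20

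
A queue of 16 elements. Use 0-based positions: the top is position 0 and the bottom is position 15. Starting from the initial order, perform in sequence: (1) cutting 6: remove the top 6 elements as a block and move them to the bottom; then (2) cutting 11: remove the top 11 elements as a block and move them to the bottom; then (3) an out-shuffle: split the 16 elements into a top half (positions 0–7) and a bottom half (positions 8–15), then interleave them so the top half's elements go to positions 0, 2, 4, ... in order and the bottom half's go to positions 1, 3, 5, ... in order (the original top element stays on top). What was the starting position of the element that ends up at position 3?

Undo the operations in reverse order, starting from position 3:
  undo op 3 (out-shuffle, from bottom half): 3 ← 9
  undo op 2 (cut 11): 9 ← 4
  undo op 1 (cut 6): 4 ← 10
So the element at position 3 came from original position 10.

10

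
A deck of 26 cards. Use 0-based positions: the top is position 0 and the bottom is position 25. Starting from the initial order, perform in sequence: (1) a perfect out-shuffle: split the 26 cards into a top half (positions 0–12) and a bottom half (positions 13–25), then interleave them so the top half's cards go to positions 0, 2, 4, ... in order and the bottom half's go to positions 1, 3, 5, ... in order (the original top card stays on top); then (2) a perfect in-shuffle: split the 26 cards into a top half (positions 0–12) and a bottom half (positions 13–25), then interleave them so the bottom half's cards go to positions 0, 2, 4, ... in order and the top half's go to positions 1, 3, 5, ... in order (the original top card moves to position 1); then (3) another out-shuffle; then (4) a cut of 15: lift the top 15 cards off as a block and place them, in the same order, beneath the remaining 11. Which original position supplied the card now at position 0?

24

Undo the operations in reverse order, starting from position 0:
  undo op 4 (cut 15): 0 ← 15
  undo op 3 (out-shuffle, from bottom half): 15 ← 20
  undo op 2 (in-shuffle, from bottom half): 20 ← 23
  undo op 1 (out-shuffle, from bottom half): 23 ← 24
So the card at position 0 came from original position 24.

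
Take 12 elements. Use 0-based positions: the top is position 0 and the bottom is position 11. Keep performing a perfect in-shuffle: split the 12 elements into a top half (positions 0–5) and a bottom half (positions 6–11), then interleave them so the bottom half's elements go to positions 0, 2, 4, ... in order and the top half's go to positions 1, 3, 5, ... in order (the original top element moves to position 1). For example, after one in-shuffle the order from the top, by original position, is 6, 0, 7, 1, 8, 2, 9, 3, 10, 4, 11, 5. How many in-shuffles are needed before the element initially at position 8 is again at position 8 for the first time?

Follow position 8 under repeated in-shuffles:
8 → 4 → 9 → 6 → 0 → 1 → 3 → 7 → 2 → 5 → 11 → 10 → 8
It first returns after 12 in-shuffles.

12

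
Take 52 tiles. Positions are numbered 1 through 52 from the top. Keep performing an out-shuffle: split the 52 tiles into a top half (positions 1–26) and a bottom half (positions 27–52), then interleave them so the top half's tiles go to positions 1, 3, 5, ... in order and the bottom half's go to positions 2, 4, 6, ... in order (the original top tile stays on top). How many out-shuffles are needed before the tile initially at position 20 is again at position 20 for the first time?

Follow position 20 under repeated out-shuffles:
20 → 39 → 26 → 51 → 50 → 48 → 44 → 36 → 20
It first returns after 8 out-shuffles.

8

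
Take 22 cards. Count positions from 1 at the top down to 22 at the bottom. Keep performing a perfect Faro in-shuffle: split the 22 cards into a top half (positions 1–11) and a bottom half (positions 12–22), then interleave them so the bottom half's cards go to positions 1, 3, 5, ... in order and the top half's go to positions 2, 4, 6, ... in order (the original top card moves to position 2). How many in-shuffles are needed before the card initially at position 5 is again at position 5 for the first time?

Follow position 5 under repeated in-shuffles:
5 → 10 → 20 → 17 → 11 → 22 → 21 → 19 → 15 → 7 → 14 → 5
It first returns after 11 in-shuffles.

11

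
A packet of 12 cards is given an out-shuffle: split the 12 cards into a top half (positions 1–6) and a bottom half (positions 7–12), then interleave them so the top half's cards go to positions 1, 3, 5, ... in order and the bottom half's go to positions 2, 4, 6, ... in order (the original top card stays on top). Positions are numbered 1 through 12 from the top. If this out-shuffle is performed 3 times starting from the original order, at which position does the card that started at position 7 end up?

5

Track the card's position through each out-shuffle:
7 → 2 → 3 → 5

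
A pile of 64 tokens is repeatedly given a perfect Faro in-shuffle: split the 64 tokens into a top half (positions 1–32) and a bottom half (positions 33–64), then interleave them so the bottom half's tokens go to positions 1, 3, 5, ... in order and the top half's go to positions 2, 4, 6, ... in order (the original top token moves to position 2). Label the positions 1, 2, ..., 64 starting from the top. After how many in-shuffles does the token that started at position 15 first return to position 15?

12

Follow position 15 under repeated in-shuffles:
15 → 30 → 60 → 55 → 45 → 25 → 50 → 35 → 5 → 10 → 20 → 40 → 15
It first returns after 12 in-shuffles.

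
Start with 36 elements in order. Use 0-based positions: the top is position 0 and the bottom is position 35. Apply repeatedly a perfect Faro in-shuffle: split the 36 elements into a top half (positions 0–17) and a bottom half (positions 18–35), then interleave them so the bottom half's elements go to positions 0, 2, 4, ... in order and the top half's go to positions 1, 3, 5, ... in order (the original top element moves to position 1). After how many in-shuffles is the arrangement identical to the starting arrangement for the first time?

36

The in-shuffle permutes the 36 positions with cycle lengths [36].
Every element is home exactly when every cycle has completed a whole number of laps, i.e. after lcm(36) = 36 in-shuffles.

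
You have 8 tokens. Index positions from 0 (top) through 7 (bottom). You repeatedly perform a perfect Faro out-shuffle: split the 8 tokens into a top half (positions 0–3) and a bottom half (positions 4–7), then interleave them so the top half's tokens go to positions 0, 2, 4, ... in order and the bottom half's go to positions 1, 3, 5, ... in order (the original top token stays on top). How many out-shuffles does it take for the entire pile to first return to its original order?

The out-shuffle permutes the 8 positions with cycle lengths [1, 1, 3, 3].
Every token is home exactly when every cycle has completed a whole number of laps, i.e. after lcm(1, 3) = 3 out-shuffles.

3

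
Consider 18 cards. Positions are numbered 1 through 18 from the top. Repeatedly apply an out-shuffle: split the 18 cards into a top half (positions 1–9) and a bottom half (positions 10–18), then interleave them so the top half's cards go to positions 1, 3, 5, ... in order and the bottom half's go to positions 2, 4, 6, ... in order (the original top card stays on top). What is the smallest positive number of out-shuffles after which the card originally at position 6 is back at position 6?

Follow position 6 under repeated out-shuffles:
6 → 11 → 4 → 7 → 13 → 8 → 15 → 12 → 6
It first returns after 8 out-shuffles.

8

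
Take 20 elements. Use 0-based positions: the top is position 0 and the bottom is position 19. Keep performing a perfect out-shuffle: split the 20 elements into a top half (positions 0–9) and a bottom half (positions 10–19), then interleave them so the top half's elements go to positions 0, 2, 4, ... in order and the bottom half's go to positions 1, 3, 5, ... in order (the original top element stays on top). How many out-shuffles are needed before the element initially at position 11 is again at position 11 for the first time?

Follow position 11 under repeated out-shuffles:
11 → 3 → 6 → 12 → 5 → 10 → 1 → 2 → 4 → 8 → 16 → 13 → 7 → 14 → 9 → 18 → 17 → 15 → 11
It first returns after 18 out-shuffles.

18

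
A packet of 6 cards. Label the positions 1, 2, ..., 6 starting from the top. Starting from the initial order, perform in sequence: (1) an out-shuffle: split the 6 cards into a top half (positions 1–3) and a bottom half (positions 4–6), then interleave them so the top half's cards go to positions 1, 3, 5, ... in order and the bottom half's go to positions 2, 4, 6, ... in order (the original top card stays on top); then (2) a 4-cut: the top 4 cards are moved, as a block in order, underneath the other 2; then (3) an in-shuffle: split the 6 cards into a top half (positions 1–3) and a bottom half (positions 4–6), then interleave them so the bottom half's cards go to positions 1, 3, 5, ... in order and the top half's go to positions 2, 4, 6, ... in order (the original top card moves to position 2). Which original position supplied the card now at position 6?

Undo the operations in reverse order, starting from position 6:
  undo op 3 (in-shuffle, from top half): 6 ← 3
  undo op 2 (cut 4): 3 ← 1
  undo op 1 (out-shuffle, from top half): 1 ← 1
So the card at position 6 came from original position 1.

1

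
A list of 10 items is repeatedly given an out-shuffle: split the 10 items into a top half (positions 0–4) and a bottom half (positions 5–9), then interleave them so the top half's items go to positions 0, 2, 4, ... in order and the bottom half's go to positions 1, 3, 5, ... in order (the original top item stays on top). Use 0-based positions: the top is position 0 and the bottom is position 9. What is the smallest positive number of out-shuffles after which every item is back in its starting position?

The out-shuffle permutes the 10 positions with cycle lengths [1, 1, 2, 6].
Every item is home exactly when every cycle has completed a whole number of laps, i.e. after lcm(1, 2, 6) = 6 out-shuffles.

6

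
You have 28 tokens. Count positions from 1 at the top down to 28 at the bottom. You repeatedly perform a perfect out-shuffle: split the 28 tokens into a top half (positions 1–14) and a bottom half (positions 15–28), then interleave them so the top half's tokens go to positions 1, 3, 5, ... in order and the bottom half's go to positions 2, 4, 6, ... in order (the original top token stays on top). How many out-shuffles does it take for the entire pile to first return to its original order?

18

The out-shuffle permutes the 28 positions with cycle lengths [1, 1, 2, 6, 18].
Every token is home exactly when every cycle has completed a whole number of laps, i.e. after lcm(1, 2, 6, 18) = 18 out-shuffles.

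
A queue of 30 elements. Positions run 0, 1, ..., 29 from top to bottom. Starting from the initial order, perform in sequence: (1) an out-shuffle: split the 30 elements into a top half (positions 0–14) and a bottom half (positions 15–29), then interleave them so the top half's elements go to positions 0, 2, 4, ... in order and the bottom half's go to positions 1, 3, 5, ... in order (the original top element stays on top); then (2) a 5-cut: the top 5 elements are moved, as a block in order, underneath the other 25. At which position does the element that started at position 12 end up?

Track the element from position 12 forward through each operation:
  after op 1 (out-shuffle): 12 → 24
  after op 2 (cut 5): 24 → 19

19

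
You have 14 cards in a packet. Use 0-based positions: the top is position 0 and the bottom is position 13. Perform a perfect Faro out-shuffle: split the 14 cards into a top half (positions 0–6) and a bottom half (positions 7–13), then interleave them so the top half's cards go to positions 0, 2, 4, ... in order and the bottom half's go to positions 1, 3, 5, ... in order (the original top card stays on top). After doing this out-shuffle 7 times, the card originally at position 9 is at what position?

Track the card's position through each out-shuffle:
9 → 5 → 10 → 7 → 1 → 2 → 4 → 8

8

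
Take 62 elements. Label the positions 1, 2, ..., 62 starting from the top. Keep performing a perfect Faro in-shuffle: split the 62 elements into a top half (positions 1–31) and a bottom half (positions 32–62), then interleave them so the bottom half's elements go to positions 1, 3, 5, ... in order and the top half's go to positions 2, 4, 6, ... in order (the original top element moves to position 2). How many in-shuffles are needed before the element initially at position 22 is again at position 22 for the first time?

Follow position 22 under repeated in-shuffles:
22 → 44 → 25 → 50 → 37 → 11 → 22
It first returns after 6 in-shuffles.

6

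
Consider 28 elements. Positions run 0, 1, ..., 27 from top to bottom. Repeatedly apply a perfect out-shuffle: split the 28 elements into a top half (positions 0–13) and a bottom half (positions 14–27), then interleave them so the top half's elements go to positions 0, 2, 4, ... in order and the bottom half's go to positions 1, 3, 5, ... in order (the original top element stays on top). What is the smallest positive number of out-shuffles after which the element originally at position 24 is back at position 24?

Follow position 24 under repeated out-shuffles:
24 → 21 → 15 → 3 → 6 → 12 → 24
It first returns after 6 out-shuffles.

6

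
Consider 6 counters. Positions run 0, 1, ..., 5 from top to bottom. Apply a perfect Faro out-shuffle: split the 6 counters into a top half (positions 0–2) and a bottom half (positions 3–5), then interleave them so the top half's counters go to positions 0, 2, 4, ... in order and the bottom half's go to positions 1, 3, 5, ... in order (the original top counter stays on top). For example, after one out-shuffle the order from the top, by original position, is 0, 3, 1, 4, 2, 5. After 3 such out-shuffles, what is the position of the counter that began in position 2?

1

Track the counter's position through each out-shuffle:
2 → 4 → 3 → 1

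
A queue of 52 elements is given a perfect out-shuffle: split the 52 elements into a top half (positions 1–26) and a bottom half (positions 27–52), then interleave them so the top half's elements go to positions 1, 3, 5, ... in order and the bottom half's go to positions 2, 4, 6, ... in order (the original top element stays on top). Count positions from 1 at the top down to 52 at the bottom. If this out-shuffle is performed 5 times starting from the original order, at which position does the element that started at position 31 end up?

43

Track the element's position through each out-shuffle:
31 → 10 → 19 → 37 → 22 → 43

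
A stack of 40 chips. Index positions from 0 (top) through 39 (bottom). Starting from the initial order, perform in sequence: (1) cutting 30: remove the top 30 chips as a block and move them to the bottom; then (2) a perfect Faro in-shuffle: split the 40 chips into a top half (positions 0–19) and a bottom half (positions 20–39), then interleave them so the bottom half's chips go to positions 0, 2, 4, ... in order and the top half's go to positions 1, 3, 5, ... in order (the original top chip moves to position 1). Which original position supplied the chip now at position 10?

Undo the operations in reverse order, starting from position 10:
  undo op 2 (in-shuffle, from bottom half): 10 ← 25
  undo op 1 (cut 30): 25 ← 15
So the chip at position 10 came from original position 15.

15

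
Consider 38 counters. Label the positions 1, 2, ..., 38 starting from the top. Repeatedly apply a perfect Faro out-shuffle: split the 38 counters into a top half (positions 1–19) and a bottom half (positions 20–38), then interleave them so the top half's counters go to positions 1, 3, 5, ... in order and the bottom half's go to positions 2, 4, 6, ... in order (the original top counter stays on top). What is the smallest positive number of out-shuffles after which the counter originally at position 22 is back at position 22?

Follow position 22 under repeated out-shuffles:
22 → 6 → 11 → 21 → 4 → 7 → 13 → 25 → ... → 22 (length 36)
It first returns after 36 out-shuffles.

36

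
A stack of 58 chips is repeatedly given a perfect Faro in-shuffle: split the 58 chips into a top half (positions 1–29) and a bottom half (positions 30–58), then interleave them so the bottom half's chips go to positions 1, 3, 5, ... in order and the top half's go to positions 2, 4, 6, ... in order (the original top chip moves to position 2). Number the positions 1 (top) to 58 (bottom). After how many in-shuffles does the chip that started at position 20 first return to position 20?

Follow position 20 under repeated in-shuffles:
20 → 40 → 21 → 42 → 25 → 50 → 41 → 23 → ... → 20 (length 58)
It first returns after 58 in-shuffles.

58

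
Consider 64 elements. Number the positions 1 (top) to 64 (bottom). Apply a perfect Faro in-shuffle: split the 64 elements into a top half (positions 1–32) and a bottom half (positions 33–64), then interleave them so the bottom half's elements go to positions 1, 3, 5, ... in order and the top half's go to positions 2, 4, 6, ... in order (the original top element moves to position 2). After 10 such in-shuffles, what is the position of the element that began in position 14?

Track the element's position through each in-shuffle:
14 → 28 → 56 → 47 → 29 → 58 → 51 → 37 → 9 → 18 → 36

36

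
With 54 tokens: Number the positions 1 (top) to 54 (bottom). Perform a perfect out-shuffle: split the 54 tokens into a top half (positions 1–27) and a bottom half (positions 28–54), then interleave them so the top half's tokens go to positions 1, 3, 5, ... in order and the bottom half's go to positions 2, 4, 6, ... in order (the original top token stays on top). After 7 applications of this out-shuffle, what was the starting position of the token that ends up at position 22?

Work backwards from position 22, undoing one out-shuffle at a time:
22 ← 38 ← 46 ← 50 ← 52 ← 53 ← 27 ← 14
So the token now at position 22 started at position 14.

14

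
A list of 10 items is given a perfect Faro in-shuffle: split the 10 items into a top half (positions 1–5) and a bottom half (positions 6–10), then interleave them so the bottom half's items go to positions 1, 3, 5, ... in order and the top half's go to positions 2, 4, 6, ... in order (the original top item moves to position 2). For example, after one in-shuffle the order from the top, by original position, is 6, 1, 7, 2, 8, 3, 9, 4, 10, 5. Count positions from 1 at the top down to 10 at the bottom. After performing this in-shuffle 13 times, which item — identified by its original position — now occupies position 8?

1

Work backwards from position 8, undoing one in-shuffle at a time:
8 ← 4 ← 2 ← 1 ← 6 ← ... ← 1 (13 steps).
So the item now at position 8 started at position 1.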